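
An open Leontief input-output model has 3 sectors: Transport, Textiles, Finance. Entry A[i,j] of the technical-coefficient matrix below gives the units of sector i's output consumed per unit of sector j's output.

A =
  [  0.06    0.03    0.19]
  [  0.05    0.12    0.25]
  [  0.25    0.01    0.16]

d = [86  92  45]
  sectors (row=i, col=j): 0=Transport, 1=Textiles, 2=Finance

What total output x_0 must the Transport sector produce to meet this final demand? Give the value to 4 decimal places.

Form M = I − A:
  [  0.94   -0.03   -0.19]
  [ -0.05    0.88   -0.25]
  [ -0.25   -0.01    0.84]
Leontief inverse L = M⁻¹:
  [  1.1378    0.0419    0.2698]
  [  0.1614    1.1462    0.3776]
  [  0.3406    0.0261    1.2753]
Total output x = L · d:
  x_0 = 1.1378·86 + 0.0419·92 + 0.2698·45 = 113.8449
  x_1 = 0.1614·86 + 1.1462·92 + 0.3776·45 = 136.3198
  x_2 = 0.3406·86 + 0.0261·92 + 1.2753·45 = 89.0767

113.8449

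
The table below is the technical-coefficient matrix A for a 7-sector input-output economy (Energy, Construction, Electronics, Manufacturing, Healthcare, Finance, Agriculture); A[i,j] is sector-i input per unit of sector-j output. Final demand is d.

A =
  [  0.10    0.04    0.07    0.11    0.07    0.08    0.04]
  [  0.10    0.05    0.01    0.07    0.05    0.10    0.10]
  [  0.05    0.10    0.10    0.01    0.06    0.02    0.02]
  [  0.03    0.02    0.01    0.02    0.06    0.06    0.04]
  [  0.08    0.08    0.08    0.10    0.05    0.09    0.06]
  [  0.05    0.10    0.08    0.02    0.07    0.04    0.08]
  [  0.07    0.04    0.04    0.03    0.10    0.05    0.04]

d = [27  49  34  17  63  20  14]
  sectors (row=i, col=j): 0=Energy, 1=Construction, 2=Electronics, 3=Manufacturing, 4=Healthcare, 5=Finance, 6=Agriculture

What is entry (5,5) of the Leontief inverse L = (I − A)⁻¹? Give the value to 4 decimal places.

Form M = I − A:
  [  0.90   -0.04   -0.07   -0.11   -0.07   -0.08   -0.04]
  [ -0.10    0.95   -0.01   -0.07   -0.05   -0.10   -0.10]
  [ -0.05   -0.10    0.90   -0.01   -0.06   -0.02   -0.02]
  [ -0.03   -0.02   -0.01    0.98   -0.06   -0.06   -0.04]
  [ -0.08   -0.08   -0.08   -0.10    0.95   -0.09   -0.06]
  [ -0.05   -0.10   -0.08   -0.02   -0.07    0.96   -0.08]
  [ -0.07   -0.04   -0.04   -0.03   -0.10   -0.05    0.96]
Leontief inverse L = M⁻¹:
  [  1.1588    0.0932    0.1200    0.1563    0.1268    0.1349    0.0862]
  [  0.1585    1.0989    0.0555    0.1154    0.1071    0.1537    0.1465]
  [  0.0972    0.1421    1.1376    0.0458    0.0998    0.0617    0.0558]
  [  0.0598    0.0476    0.0353    1.0436    0.0883    0.0875    0.0645]
  [  0.1429    0.1367    0.1310    0.1469    1.1105    0.1479    0.1108]
  [  0.1064    0.1490    0.1238    0.0622    0.1208    1.0903    0.1235]
  [  0.1174    0.0820    0.0797    0.0693    0.1426    0.0937    1.0764]
Total output x = L · d:
  x_0 = 1.1588·27 + 0.0932·49 + 0.1200·34 + 0.1563·17 + 0.1268·63 + 0.1349·20 + 0.0862·14 = 54.4819
  x_1 = 0.1585·27 + 1.0989·49 + 0.0555·34 + 0.1154·17 + 0.1071·63 + 0.1537·20 + 0.1465·14 = 73.8479
  x_2 = 0.0972·27 + 0.1421·49 + 1.1376·34 + 0.0458·17 + 0.0998·63 + 0.0617·20 + 0.0558·14 = 57.3444
  x_3 = 0.0598·27 + 0.0476·49 + 0.0353·34 + 1.0436·17 + 0.0883·63 + 0.0875·20 + 0.0645·14 = 31.1002
  x_4 = 0.1429·27 + 0.1367·49 + 0.1310·34 + 0.1469·17 + 1.1105·63 + 0.1479·20 + 0.1108·14 = 91.9750
  x_5 = 0.1064·27 + 0.1490·49 + 0.1238·34 + 0.0622·17 + 0.1208·63 + 1.0903·20 + 0.1235·14 = 46.5800
  x_6 = 0.1174·27 + 0.0820·49 + 0.0797·34 + 0.0693·17 + 0.1426·63 + 0.0937·20 + 1.0764·14 = 37.0010

L[5,5] = 1.0903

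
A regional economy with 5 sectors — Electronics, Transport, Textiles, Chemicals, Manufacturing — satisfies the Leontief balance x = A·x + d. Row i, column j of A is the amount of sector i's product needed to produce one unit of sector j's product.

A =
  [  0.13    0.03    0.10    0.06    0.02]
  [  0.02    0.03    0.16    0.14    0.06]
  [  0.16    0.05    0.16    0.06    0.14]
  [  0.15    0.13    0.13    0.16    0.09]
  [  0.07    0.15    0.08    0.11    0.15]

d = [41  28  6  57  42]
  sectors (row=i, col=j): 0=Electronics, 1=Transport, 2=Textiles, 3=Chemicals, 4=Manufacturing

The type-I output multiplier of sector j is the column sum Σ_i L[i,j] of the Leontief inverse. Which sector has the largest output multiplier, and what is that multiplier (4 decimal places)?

Textiles (2.2888)

Form M = I − A:
  [  0.87   -0.03   -0.10   -0.06   -0.02]
  [ -0.02    0.97   -0.16   -0.14   -0.06]
  [ -0.16   -0.05    0.84   -0.06   -0.14]
  [ -0.15   -0.13   -0.13    0.84   -0.09]
  [ -0.07   -0.15   -0.08   -0.11    0.85]
Leontief inverse L = M⁻¹:
  [  1.2125    0.0754    0.1850    0.1225    0.0773]
  [  0.1284    1.1036    0.2759    0.2326    0.1510]
  [  0.2917    0.1372    1.3012    0.1692    0.2488]
  [  0.3018    0.2316    0.3013    1.2997    0.2107]
  [  0.1890    0.2439    0.2254    0.2353    1.2602]
Total output x = L · d:
  x_0 = 1.2125·41 + 0.0754·28 + 0.1850·6 + 0.1225·57 + 0.0773·42 = 63.1658
  x_1 = 0.1284·41 + 1.1036·28 + 0.2759·6 + 0.2326·57 + 0.1510·42 = 57.4185
  x_2 = 0.2917·41 + 0.1372·28 + 1.3012·6 + 0.1692·57 + 0.2488·42 = 43.7034
  x_3 = 0.3018·41 + 0.2316·28 + 0.3013·6 + 1.2997·57 + 0.2107·42 = 103.6009
  x_4 = 0.1890·41 + 0.2439·28 + 0.2254·6 + 0.2353·57 + 1.2602·42 = 82.2668
Output multipliers (column sums of L):
  Electronics: 2.1233
  Transport: 1.7918
  Textiles: 2.2888
  Chemicals: 2.0593
  Manufacturing: 1.9479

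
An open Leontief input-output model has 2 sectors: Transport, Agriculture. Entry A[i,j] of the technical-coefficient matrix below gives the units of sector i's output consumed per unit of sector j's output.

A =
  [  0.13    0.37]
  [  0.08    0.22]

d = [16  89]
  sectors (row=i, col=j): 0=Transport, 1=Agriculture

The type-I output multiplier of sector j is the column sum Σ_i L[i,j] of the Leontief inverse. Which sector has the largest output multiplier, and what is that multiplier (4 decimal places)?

Form M = I − A:
  [  0.87   -0.37]
  [ -0.08    0.78]
Leontief inverse L = M⁻¹:
  [  1.2018    0.5701]
  [  0.1233    1.3405]
Total output x = L · d:
  x_0 = 1.2018·16 + 0.5701·89 = 69.9692
  x_1 = 0.1233·16 + 1.3405·89 = 121.2789
Output multipliers (column sums of L):
  Transport: 1.3251
  Agriculture: 1.9106

Agriculture (1.9106)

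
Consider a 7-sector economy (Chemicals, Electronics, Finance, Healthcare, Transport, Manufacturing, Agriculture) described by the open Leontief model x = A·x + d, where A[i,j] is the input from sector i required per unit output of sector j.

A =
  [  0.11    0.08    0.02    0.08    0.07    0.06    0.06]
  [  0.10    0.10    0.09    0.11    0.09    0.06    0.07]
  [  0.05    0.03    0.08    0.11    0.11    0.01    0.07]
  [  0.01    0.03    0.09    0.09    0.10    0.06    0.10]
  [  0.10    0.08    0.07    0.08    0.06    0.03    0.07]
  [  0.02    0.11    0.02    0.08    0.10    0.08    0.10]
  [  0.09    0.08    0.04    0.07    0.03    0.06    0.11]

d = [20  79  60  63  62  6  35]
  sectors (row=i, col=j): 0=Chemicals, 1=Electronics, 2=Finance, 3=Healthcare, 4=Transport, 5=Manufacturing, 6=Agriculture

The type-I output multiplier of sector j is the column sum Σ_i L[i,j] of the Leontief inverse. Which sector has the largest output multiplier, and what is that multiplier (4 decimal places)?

Healthcare (2.2421)

Form M = I − A:
  [  0.89   -0.08   -0.02   -0.08   -0.07   -0.06   -0.06]
  [ -0.10    0.90   -0.09   -0.11   -0.09   -0.06   -0.07]
  [ -0.05   -0.03    0.92   -0.11   -0.11   -0.01   -0.07]
  [ -0.01   -0.03   -0.09    0.91   -0.10   -0.06   -0.10]
  [ -0.10   -0.08   -0.07   -0.08    0.94   -0.03   -0.07]
  [ -0.02   -0.11   -0.02   -0.08   -0.10    0.92   -0.10]
  [ -0.09   -0.08   -0.04   -0.07   -0.03   -0.06    0.89]
Leontief inverse L = M⁻¹:
  [  1.1798    0.1520    0.0762    0.1647    0.1453    0.1123    0.1400]
  [  0.1868    1.1879    0.1665    0.2209    0.1892    0.1233    0.1727]
  [  0.1124    0.0898    1.1380    0.1901    0.1807    0.0533    0.1457]
  [  0.0726    0.0952    0.1491    1.1734    0.1739    0.1066    0.1816]
  [  0.1707    0.1493    0.1295    0.1673    1.1371    0.0801    0.1507]
  [  0.0926    0.1882    0.0837    0.1711    0.1797    1.1355    0.1886]
  [  0.1589    0.1514    0.0956    0.1545    0.1039    0.1125    1.1919]
Total output x = L · d:
  x_0 = 1.1798·20 + 0.1520·79 + 0.0762·60 + 0.1647·63 + 0.1453·62 + 0.1123·6 + 0.1400·35 = 65.1353
  x_1 = 0.1868·20 + 1.1879·79 + 0.1665·60 + 0.2209·63 + 0.1892·62 + 0.1233·6 + 0.1727·35 = 139.9981
  x_2 = 0.1124·20 + 0.0898·79 + 1.1380·60 + 0.1901·63 + 0.1807·62 + 0.0533·6 + 0.1457·35 = 106.2205
  x_3 = 0.0726·20 + 0.0952·79 + 0.1491·60 + 1.1734·63 + 0.1739·62 + 0.1066·6 + 0.1816·35 = 109.6246
  x_4 = 0.1707·20 + 0.1493·79 + 0.1295·60 + 0.1673·63 + 1.1371·62 + 0.0801·6 + 0.1507·35 = 109.7790
  x_5 = 0.0926·20 + 0.1882·79 + 0.0837·60 + 0.1711·63 + 0.1797·62 + 1.1355·6 + 0.1886·35 = 57.0858
  x_6 = 0.1589·20 + 0.1514·79 + 0.0956·60 + 0.1545·63 + 0.1039·62 + 0.1125·6 + 1.1919·35 = 79.4417
Output multipliers (column sums of L):
  Chemicals: 1.9737
  Electronics: 2.0138
  Finance: 1.8386
  Healthcare: 2.2421
  Transport: 2.1100
  Manufacturing: 1.7236
  Agriculture: 2.1712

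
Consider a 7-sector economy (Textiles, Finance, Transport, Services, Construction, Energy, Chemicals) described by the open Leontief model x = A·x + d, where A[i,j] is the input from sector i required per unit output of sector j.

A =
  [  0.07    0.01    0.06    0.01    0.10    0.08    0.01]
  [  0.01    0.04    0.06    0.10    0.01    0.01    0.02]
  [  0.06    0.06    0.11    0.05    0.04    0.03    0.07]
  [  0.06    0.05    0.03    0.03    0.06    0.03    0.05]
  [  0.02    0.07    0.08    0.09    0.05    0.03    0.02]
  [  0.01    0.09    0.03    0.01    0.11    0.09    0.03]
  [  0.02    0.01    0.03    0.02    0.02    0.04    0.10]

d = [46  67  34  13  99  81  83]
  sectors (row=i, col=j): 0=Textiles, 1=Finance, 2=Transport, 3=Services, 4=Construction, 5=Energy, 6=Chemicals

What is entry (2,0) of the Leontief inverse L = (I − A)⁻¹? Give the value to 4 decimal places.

L[2,0] = 0.0845

Form M = I − A:
  [  0.93   -0.01   -0.06   -0.01   -0.10   -0.08   -0.01]
  [ -0.01    0.96   -0.06   -0.10   -0.01   -0.01   -0.02]
  [ -0.06   -0.06    0.89   -0.05   -0.04   -0.03   -0.07]
  [ -0.06   -0.05   -0.03    0.97   -0.06   -0.03   -0.05]
  [ -0.02   -0.07   -0.08   -0.09    0.95   -0.03   -0.02]
  [ -0.01   -0.09   -0.03   -0.01   -0.11    0.91   -0.03]
  [ -0.02   -0.01   -0.03   -0.02   -0.02   -0.04    0.90]
Leontief inverse L = M⁻¹:
  [  1.0886    0.0390    0.0938    0.0342    0.1340    0.1060    0.0287]
  [  0.0259    1.0577    0.0816    0.1172    0.0282    0.0231    0.0380]
  [  0.0845    0.0883    1.1496    0.0785    0.0717    0.0557    0.1001]
  [  0.0761    0.0707    0.0570    1.0517    0.0848    0.0498    0.0688]
  [  0.0406    0.0972    0.1132    0.1176    1.0768    0.0497    0.0435]
  [  0.0241    0.1213    0.0629    0.0414    0.1390    1.1126    0.0503]
  [  0.0310    0.0247    0.0479    0.0325    0.0377    0.0561    1.1202]
Total output x = L · d:
  x_0 = 1.0886·46 + 0.0390·67 + 0.0938·34 + 0.0342·13 + 0.1340·99 + 0.1060·81 + 0.0287·83 = 80.5503
  x_1 = 0.0259·46 + 1.0577·67 + 0.0816·34 + 0.1172·13 + 0.0282·99 + 0.0231·81 + 0.0380·83 = 84.1687
  x_2 = 0.0845·46 + 0.0883·67 + 1.1496·34 + 0.0785·13 + 0.0717·99 + 0.0557·81 + 0.1001·83 = 69.8297
  x_3 = 0.0761·46 + 0.0707·67 + 0.0570·34 + 1.0517·13 + 0.0848·99 + 0.0498·81 + 0.0688·83 = 41.9940
  x_4 = 0.0406·46 + 0.0972·67 + 0.1132·34 + 0.1176·13 + 1.0768·99 + 0.0497·81 + 0.0435·83 = 127.9950
  x_5 = 0.0241·46 + 0.1213·67 + 0.0629·34 + 0.0414·13 + 0.1390·99 + 1.1126·81 + 0.0503·83 = 119.9632
  x_6 = 0.0310·46 + 0.0247·67 + 0.0479·34 + 0.0325·13 + 0.0377·99 + 0.0561·81 + 1.1202·83 = 106.3843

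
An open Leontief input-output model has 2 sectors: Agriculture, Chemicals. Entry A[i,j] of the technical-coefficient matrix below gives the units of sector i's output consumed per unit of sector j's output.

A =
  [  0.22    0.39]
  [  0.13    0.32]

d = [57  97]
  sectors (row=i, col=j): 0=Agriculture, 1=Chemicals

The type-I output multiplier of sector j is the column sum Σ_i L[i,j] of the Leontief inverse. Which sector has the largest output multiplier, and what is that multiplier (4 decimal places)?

Chemicals (2.4390)

Form M = I − A:
  [  0.78   -0.39]
  [ -0.13    0.68]
Leontief inverse L = M⁻¹:
  [  1.4176    0.8130]
  [  0.2710    1.6260]
Total output x = L · d:
  x_0 = 1.4176·57 + 0.8130·97 = 159.6623
  x_1 = 0.2710·57 + 1.6260·97 = 173.1707
Output multipliers (column sums of L):
  Agriculture: 1.6886
  Chemicals: 2.4390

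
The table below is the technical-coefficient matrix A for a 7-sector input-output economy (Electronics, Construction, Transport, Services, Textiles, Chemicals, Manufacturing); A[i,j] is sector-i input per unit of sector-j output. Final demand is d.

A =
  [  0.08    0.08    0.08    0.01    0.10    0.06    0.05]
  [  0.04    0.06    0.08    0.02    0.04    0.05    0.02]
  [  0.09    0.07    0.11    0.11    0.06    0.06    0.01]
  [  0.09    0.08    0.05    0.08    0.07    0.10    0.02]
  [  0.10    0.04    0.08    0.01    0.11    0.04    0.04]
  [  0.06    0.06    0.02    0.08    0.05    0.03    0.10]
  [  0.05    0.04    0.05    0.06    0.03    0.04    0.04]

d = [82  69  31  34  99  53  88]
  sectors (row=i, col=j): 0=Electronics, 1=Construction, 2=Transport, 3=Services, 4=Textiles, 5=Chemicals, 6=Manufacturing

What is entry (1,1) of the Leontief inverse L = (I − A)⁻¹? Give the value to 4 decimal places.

Form M = I − A:
  [  0.92   -0.08   -0.08   -0.01   -0.10   -0.06   -0.05]
  [ -0.04    0.94   -0.08   -0.02   -0.04   -0.05   -0.02]
  [ -0.09   -0.07    0.89   -0.11   -0.06   -0.06   -0.01]
  [ -0.09   -0.08   -0.05    0.92   -0.07   -0.10   -0.02]
  [ -0.10   -0.04   -0.08   -0.01    0.89   -0.04   -0.04]
  [ -0.06   -0.06   -0.02   -0.08   -0.05    0.97   -0.10]
  [ -0.05   -0.04   -0.05   -0.06   -0.03   -0.04    0.96]
Leontief inverse L = M⁻¹:
  [  1.1383    0.1276    0.1372    0.0472    0.1550    0.1001    0.0812]
  [  0.0796    1.0936    0.1191    0.0492    0.0758    0.0785    0.0405]
  [  0.1591    0.1288    1.1744    0.1589    0.1231    0.1124    0.0433]
  [  0.1526    0.1336    0.1067    1.1220    0.1287    0.1462    0.0558]
  [  0.1564    0.0844    0.1343    0.0435    1.1641    0.0777    0.0688]
  [  0.1085    0.1012    0.0647    0.1132    0.0942    1.0676    0.1259]
  [  0.0898    0.0741    0.0868    0.0890    0.0660    0.0704    1.0607]
Total output x = L · d:
  x_0 = 1.1383·82 + 0.1276·69 + 0.1372·31 + 0.0472·34 + 0.1550·99 + 0.1001·53 + 0.0812·88 = 135.7973
  x_1 = 0.0796·82 + 1.0936·69 + 0.1191·31 + 0.0492·34 + 0.0758·99 + 0.0785·53 + 0.0405·88 = 102.5754
  x_2 = 0.1591·82 + 0.1288·69 + 1.1744·31 + 0.1589·34 + 0.1231·99 + 0.1124·53 + 0.0433·88 = 85.6985
  x_3 = 0.1526·82 + 0.1336·69 + 0.1067·31 + 1.1220·34 + 0.1287·99 + 0.1462·53 + 0.0558·88 = 88.5892
  x_4 = 0.1564·82 + 0.0844·69 + 0.1343·31 + 0.0435·34 + 1.1641·99 + 0.0777·53 + 0.0688·88 = 149.7146
  x_5 = 0.1085·82 + 0.1012·69 + 0.0647·31 + 0.1132·34 + 0.0942·99 + 1.0676·53 + 0.1259·88 = 98.7318
  x_6 = 0.0898·82 + 0.0741·69 + 0.0868·31 + 0.0890·34 + 0.0660·99 + 0.0704·53 + 1.0607·88 = 121.8061

L[1,1] = 1.0936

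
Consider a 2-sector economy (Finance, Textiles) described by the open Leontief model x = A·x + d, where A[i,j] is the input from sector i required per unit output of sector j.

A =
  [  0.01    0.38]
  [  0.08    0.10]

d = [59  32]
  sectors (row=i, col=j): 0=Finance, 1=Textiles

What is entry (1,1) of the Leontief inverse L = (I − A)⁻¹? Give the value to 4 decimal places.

L[1,1] = 1.1504

Form M = I − A:
  [  0.99   -0.38]
  [ -0.08    0.90]
Leontief inverse L = M⁻¹:
  [  1.0458    0.4416]
  [  0.0930    1.1504]
Total output x = L · d:
  x_0 = 1.0458·59 + 0.4416·32 = 75.8308
  x_1 = 0.0930·59 + 1.1504·32 = 42.2961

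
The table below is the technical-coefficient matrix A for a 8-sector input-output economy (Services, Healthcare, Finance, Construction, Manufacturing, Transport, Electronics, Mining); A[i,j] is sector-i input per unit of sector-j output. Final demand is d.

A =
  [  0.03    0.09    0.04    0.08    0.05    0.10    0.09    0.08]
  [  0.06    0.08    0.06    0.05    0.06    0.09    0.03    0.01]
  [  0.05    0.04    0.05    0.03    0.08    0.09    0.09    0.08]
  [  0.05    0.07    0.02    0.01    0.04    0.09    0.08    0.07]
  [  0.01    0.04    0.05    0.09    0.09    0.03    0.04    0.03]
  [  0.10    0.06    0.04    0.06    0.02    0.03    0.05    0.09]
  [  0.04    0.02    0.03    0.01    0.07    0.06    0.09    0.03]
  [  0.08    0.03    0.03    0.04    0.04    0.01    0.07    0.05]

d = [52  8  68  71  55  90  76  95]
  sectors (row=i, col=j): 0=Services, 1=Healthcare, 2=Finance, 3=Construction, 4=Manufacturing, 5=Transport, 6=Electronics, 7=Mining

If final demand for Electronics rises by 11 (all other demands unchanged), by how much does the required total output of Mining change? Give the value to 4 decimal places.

1.2492

Form M = I − A:
  [  0.97   -0.09   -0.04   -0.08   -0.05   -0.10   -0.09   -0.08]
  [ -0.06    0.92   -0.06   -0.05   -0.06   -0.09   -0.03   -0.01]
  [ -0.05   -0.04    0.95   -0.03   -0.08   -0.09   -0.09   -0.08]
  [ -0.05   -0.07   -0.02    0.99   -0.04   -0.09   -0.08   -0.07]
  [ -0.01   -0.04   -0.05   -0.09    0.91   -0.03   -0.04   -0.03]
  [ -0.10   -0.06   -0.04   -0.06   -0.02    0.97   -0.05   -0.09]
  [ -0.04   -0.02   -0.03   -0.01   -0.07   -0.06    0.91   -0.03]
  [ -0.08   -0.03   -0.03   -0.04   -0.04   -0.01   -0.07    0.95]
Leontief inverse L = M⁻¹:
  [  1.0845    0.1412    0.0782    0.1228    0.1022    0.1576    0.1537    0.1315]
  [  0.1023    1.1249    0.0928    0.0888    0.1035    0.1405    0.0806    0.0539]
  [  0.0973    0.0843    1.0850    0.0719    0.1296    0.1398    0.1492    0.1278]
  [  0.0921    0.1093    0.0501    1.0457    0.0803    0.1329    0.1288    0.1094]
  [  0.0423    0.0741    0.0760    0.1198    1.1288    0.0701    0.0831    0.0645]
  [  0.1425    0.1043    0.0710    0.0966    0.0629    1.0807    0.1055    0.1339]
  [  0.0704    0.0495    0.0541    0.0391    0.1054    0.0943    1.1309    0.0619]
  [  0.1100    0.0625    0.0538    0.0684    0.0753    0.0490    0.1136    1.0827]
Total output x = L · d:
  x_0 = 1.0845·52 + 0.1412·8 + 0.0782·68 + 0.1228·71 + 0.1022·55 + 0.1576·90 + 0.1537·76 + 0.1315·95 = 115.5387
  x_1 = 0.1023·52 + 1.1249·8 + 0.0928·68 + 0.0888·71 + 0.1035·55 + 0.1405·90 + 0.0806·76 + 0.0539·95 = 56.5272
  x_2 = 0.0973·52 + 0.0843·8 + 1.0850·68 + 0.0719·71 + 0.1296·55 + 0.1398·90 + 0.1492·76 + 0.1278·95 = 127.8128
  x_3 = 0.0921·52 + 0.1093·8 + 0.0501·68 + 1.0457·71 + 0.0803·55 + 0.1329·90 + 0.1288·76 + 0.1094·95 = 119.8707
  x_4 = 0.0423·52 + 0.0741·8 + 0.0760·68 + 0.1198·71 + 1.1288·55 + 0.0701·90 + 0.0831·76 + 0.0645·95 = 97.3028
  x_5 = 0.1425·52 + 0.1043·8 + 0.0710·68 + 0.0966·71 + 0.0629·55 + 1.0807·90 + 0.1055·76 + 0.1339·95 = 141.3991
  x_6 = 0.0704·52 + 0.0495·8 + 0.0541·68 + 0.0391·71 + 0.1054·55 + 0.0943·90 + 1.1309·76 + 0.0619·95 = 116.6194
  x_7 = 0.1100·52 + 0.0625·8 + 0.0538·68 + 0.0684·71 + 0.0753·55 + 0.0490·90 + 0.1136·76 + 1.0827·95 = 134.7764
Δx_7 = L[7,6] · Δd_6 = 0.1136 · 11 = 1.2492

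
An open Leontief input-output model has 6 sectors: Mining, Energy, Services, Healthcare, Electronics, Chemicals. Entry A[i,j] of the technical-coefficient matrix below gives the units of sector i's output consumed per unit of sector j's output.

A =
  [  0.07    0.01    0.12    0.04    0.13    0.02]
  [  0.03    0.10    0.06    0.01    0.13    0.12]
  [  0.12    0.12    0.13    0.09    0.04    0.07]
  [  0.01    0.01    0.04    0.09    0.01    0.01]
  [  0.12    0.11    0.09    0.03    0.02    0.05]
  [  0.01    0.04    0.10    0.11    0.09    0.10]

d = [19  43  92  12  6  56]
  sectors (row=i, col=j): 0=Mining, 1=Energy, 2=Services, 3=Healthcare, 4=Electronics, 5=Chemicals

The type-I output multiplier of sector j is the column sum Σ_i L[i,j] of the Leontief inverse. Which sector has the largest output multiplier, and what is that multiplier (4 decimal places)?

Form M = I − A:
  [  0.93   -0.01   -0.12   -0.04   -0.13   -0.02]
  [ -0.03    0.90   -0.06   -0.01   -0.13   -0.12]
  [ -0.12   -0.12    0.87   -0.09   -0.04   -0.07]
  [ -0.01   -0.01   -0.04    0.91   -0.01   -0.01]
  [ -0.12   -0.11   -0.09   -0.03    0.98   -0.05]
  [ -0.01   -0.04   -0.10   -0.11   -0.09    0.90]
Leontief inverse L = M⁻¹:
  [  1.1251    0.0619    0.1876    0.0814    0.1713    0.0583]
  [  0.0814    1.1613    0.1338    0.0573    0.1873    0.1781]
  [  0.1810    0.1860    1.2209    0.1504    0.1122    0.1317]
  [  0.0237    0.0244    0.0608    1.1096    0.0222    0.0221]
  [  0.1671    0.1605    0.1605    0.0725    1.0802    0.0984]
  [  0.0558    0.0920    0.1672    0.1630    0.1334    1.1468]
Total output x = L · d:
  x_0 = 1.1251·19 + 0.0619·43 + 0.1876·92 + 0.0814·12 + 0.1713·6 + 0.0583·56 = 46.5688
  x_1 = 0.0814·19 + 1.1613·43 + 0.1338·92 + 0.0573·12 + 0.1873·6 + 0.1781·56 = 75.5755
  x_2 = 0.1810·19 + 0.1860·43 + 1.2209·92 + 0.1504·12 + 0.1122·6 + 0.1317·56 = 133.6111
  x_3 = 0.0237·19 + 0.0244·43 + 0.0608·92 + 1.1096·12 + 0.0222·6 + 0.0221·56 = 21.7766
  x_4 = 0.1671·19 + 0.1605·43 + 0.1605·92 + 0.0725·12 + 1.0802·6 + 0.0984·56 = 37.7027
  x_5 = 0.0558·19 + 0.0920·43 + 0.1672·92 + 0.1630·12 + 0.1334·6 + 1.1468·56 = 87.3761
Output multipliers (column sums of L):
  Mining: 1.6341
  Energy: 1.6861
  Services: 1.9308
  Healthcare: 1.6342
  Electronics: 1.7065
  Chemicals: 1.6354

Services (1.9308)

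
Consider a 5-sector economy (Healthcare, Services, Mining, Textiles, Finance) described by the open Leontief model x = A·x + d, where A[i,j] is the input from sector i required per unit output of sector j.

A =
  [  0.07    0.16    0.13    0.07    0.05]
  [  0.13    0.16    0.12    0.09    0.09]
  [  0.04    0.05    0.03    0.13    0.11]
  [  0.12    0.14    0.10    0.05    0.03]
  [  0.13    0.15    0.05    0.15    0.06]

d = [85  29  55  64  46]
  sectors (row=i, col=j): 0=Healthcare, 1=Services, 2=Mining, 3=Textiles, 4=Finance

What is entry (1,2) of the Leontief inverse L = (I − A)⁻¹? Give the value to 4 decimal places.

Form M = I − A:
  [  0.93   -0.16   -0.13   -0.07   -0.05]
  [ -0.13    0.84   -0.12   -0.09   -0.09]
  [ -0.04   -0.05    0.97   -0.13   -0.11]
  [ -0.12   -0.14   -0.10    0.95   -0.03]
  [ -0.13   -0.15   -0.05   -0.15    0.94]
Leontief inverse L = M⁻¹:
  [  1.1611    0.2817    0.2131    0.1602    0.1188]
  [  0.2432    1.3141    0.2246    0.2002    0.1714]
  [  0.1144    0.1471    1.0927    0.1963    0.1543]
  [  0.2021    0.2541    0.1798    1.1308    0.0922]
  [  0.2377    0.2970    0.1521    0.2450    1.1305]
Total output x = L · d:
  x_0 = 1.1611·85 + 0.2817·29 + 0.2131·55 + 0.1602·64 + 0.1188·46 = 134.2983
  x_1 = 0.2432·85 + 1.3141·29 + 0.2246·55 + 0.2002·64 + 0.1714·46 = 91.8345
  x_2 = 0.1144·85 + 0.1471·29 + 1.0927·55 + 0.1963·64 + 0.1543·46 = 93.7478
  x_3 = 0.2021·85 + 0.2541·29 + 0.1798·55 + 1.1308·64 + 0.0922·46 = 111.0458
  x_4 = 0.2377·85 + 0.2970·29 + 0.1521·55 + 0.2450·64 + 1.1305·46 = 104.8705

L[1,2] = 0.2246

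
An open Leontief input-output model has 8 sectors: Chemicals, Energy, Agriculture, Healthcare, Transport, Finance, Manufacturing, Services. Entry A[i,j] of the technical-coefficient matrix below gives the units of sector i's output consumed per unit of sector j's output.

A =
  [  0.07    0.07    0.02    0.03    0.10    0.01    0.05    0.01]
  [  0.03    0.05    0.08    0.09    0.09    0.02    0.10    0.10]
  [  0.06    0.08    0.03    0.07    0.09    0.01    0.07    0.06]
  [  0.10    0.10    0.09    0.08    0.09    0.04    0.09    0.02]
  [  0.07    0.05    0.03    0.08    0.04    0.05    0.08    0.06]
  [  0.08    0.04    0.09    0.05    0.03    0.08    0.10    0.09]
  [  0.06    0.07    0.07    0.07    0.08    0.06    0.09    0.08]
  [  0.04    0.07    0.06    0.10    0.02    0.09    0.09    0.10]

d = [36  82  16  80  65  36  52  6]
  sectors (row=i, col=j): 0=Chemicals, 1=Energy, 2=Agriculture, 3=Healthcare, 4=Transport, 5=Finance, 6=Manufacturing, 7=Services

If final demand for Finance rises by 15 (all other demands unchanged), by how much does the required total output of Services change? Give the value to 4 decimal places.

Form M = I − A:
  [  0.93   -0.07   -0.02   -0.03   -0.10   -0.01   -0.05   -0.01]
  [ -0.03    0.95   -0.08   -0.09   -0.09   -0.02   -0.10   -0.10]
  [ -0.06   -0.08    0.97   -0.07   -0.09   -0.01   -0.07   -0.06]
  [ -0.10   -0.10   -0.09    0.92   -0.09   -0.04   -0.09   -0.02]
  [ -0.07   -0.05   -0.03   -0.08    0.96   -0.05   -0.08   -0.06]
  [ -0.08   -0.04   -0.09   -0.05   -0.03    0.92   -0.10   -0.09]
  [ -0.06   -0.07   -0.07   -0.07   -0.08   -0.06    0.91   -0.08]
  [ -0.04   -0.07   -0.06   -0.10   -0.02   -0.09   -0.09    0.90]
Leontief inverse L = M⁻¹:
  [  1.1162    0.1179    0.0601    0.0823    0.1523    0.0398    0.1103    0.0553]
  [  0.1052    1.1318    0.1498    0.1790    0.1706    0.0749    0.2002    0.1775]
  [  0.1218    0.1464    1.0872    0.1426    0.1586    0.0531    0.1524    0.1227]
  [  0.1803    0.1849    0.1615    1.1693    0.1819    0.0907    0.1939    0.0977]
  [  0.1325    0.1160    0.0882    0.1492    1.1075    0.0940    0.1612    0.1211]
  [  0.1541    0.1191    0.1585    0.1331    0.1099    1.1339    0.1977    0.1668]
  [  0.1371    0.1518    0.1418    0.1587    0.1630    0.1155    1.1925    0.1598]
  [  0.1180    0.1532    0.1367    0.1895    0.1027    0.1482    0.1948    1.1818]
Total output x = L · d:
  x_0 = 1.1162·36 + 0.1179·82 + 0.0601·16 + 0.0823·80 + 0.1523·65 + 0.0398·36 + 0.1103·52 + 0.0553·6 = 74.7889
  x_1 = 0.1052·36 + 1.1318·82 + 0.1498·16 + 0.1790·80 + 0.1706·65 + 0.0749·36 + 0.2002·52 + 0.1775·6 = 138.5687
  x_2 = 0.1218·36 + 0.1464·82 + 1.0872·16 + 0.1426·80 + 0.1586·65 + 0.0531·36 + 0.1524·52 + 0.1227·6 = 66.0792
  x_3 = 0.1803·36 + 0.1849·82 + 0.1615·16 + 1.1693·80 + 0.1819·65 + 0.0907·36 + 0.1939·52 + 0.0977·6 = 143.5403
  x_4 = 0.1325·36 + 0.1160·82 + 0.0882·16 + 0.1492·80 + 1.1075·65 + 0.0940·36 + 0.1612·52 + 0.1211·6 = 112.1105
  x_5 = 0.1541·36 + 0.1191·82 + 0.1585·16 + 0.1331·80 + 0.1099·65 + 1.1339·36 + 0.1977·52 + 0.1668·6 = 87.7458
  x_6 = 0.1371·36 + 0.1518·82 + 0.1418·16 + 0.1587·80 + 0.1630·65 + 0.1155·36 + 1.1925·52 + 0.1598·6 = 110.0722
  x_7 = 0.1180·36 + 0.1532·82 + 0.1367·16 + 0.1895·80 + 0.1027·65 + 0.1482·36 + 0.1948·52 + 1.1818·6 = 63.3955
Δx_7 = L[7,5] · Δd_5 = 0.1482 · 15 = 2.2235

2.2235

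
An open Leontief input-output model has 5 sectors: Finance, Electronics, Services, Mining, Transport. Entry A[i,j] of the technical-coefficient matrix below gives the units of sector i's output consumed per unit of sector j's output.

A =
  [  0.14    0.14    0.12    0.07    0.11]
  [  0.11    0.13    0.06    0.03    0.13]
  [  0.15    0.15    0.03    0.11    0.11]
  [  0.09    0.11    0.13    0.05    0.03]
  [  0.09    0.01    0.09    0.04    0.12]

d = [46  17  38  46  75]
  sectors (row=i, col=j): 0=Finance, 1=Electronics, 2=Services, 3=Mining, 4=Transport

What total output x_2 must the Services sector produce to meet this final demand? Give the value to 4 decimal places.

Form M = I − A:
  [  0.86   -0.14   -0.12   -0.07   -0.11]
  [ -0.11    0.87   -0.06   -0.03   -0.13]
  [ -0.15   -0.15    0.97   -0.11   -0.11]
  [ -0.09   -0.11   -0.13    0.95   -0.03]
  [ -0.09   -0.01   -0.09   -0.04    0.88]
Leontief inverse L = M⁻¹:
  [  1.2715    0.2612    0.2129    0.1362    0.2288]
  [  0.2110    1.2189    0.1330    0.0789    0.2258]
  [  0.2696    0.2607    1.1231    0.1673    0.2183]
  [  0.1871    0.2040    0.1939    1.1002    0.1153]
  [  0.1685    0.0765    0.1470    0.0820    1.1899]
Total output x = L · d:
  x_0 = 1.2715·46 + 0.2612·17 + 0.2129·38 + 0.1362·46 + 0.2288·75 = 94.4486
  x_1 = 0.2110·46 + 1.2189·17 + 0.1330·38 + 0.0789·46 + 0.2258·75 = 56.0451
  x_2 = 0.2696·46 + 0.2607·17 + 1.1231·38 + 0.1673·46 + 0.2183·75 = 83.5792
  x_3 = 0.1871·46 + 0.2040·17 + 0.1939·38 + 1.1002·46 + 0.1153·75 = 78.6948
  x_4 = 0.1685·46 + 0.0765·17 + 0.1470·38 + 0.0820·46 + 1.1899·75 = 107.6486

83.5792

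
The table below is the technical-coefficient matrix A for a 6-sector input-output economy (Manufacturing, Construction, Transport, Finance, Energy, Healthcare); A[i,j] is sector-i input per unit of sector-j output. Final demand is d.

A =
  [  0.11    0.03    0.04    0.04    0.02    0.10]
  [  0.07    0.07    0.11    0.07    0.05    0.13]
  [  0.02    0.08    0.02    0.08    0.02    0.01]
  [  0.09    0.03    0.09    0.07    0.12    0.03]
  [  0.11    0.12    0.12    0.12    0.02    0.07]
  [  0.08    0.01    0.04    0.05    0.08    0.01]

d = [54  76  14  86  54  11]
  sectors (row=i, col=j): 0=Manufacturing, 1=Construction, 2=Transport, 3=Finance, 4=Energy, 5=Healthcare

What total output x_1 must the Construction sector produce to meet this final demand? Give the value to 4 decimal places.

Form M = I − A:
  [  0.89   -0.03   -0.04   -0.04   -0.02   -0.10]
  [ -0.07    0.93   -0.11   -0.07   -0.05   -0.13]
  [ -0.02   -0.08    0.98   -0.08   -0.02   -0.01]
  [ -0.09   -0.03   -0.09    0.93   -0.12   -0.03]
  [ -0.11   -0.12   -0.12   -0.12    0.98   -0.07]
  [ -0.08   -0.01   -0.04   -0.05   -0.08    0.99]
Leontief inverse L = M⁻¹:
  [  1.1542    0.0532    0.0708    0.0728    0.0472    0.1298]
  [  0.1302    1.1109    0.1596    0.1240    0.0917    0.1709]
  [  0.0511    0.1015    1.0506    0.1078    0.0438    0.0355]
  [  0.1477    0.0734    0.1390    1.1226    0.1528    0.0708]
  [  0.1783    0.1660    0.1782    0.1799    1.0682    0.1226]
  [  0.1185    0.0367    0.0712    0.0827    0.1005    1.0372]
Total output x = L · d:
  x_0 = 1.1542·54 + 0.0532·76 + 0.0708·14 + 0.0728·86 + 0.0472·54 + 0.1298·11 = 77.6023
  x_1 = 0.1302·54 + 1.1109·76 + 0.1596·14 + 0.1240·86 + 0.0917·54 + 0.1709·11 = 111.1838
  x_2 = 0.0511·54 + 0.1015·76 + 1.0506·14 + 0.1078·86 + 0.0438·54 + 0.0355·11 = 37.2034
  x_3 = 0.1477·54 + 0.0734·76 + 0.1390·14 + 1.1226·86 + 0.1528·54 + 0.0708·11 = 121.0774
  x_4 = 0.1783·54 + 0.1660·76 + 0.1782·14 + 0.1799·86 + 1.0682·54 + 0.1226·11 = 99.2470
  x_5 = 0.1185·54 + 0.0367·76 + 0.0712·14 + 0.0827·86 + 0.1005·54 + 1.0372·11 = 34.1432

111.1838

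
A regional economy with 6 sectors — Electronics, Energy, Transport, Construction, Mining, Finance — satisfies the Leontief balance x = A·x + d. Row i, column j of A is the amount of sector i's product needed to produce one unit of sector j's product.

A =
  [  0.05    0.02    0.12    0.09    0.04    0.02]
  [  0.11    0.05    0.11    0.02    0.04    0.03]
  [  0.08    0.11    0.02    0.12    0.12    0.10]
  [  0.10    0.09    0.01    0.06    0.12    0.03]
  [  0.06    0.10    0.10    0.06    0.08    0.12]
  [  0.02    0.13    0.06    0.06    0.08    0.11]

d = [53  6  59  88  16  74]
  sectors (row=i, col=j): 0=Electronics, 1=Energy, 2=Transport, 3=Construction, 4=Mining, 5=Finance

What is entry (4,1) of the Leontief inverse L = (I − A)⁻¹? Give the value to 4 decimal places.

L[4,1] = 0.1806

Form M = I − A:
  [  0.95   -0.02   -0.12   -0.09   -0.04   -0.02]
  [ -0.11    0.95   -0.11   -0.02   -0.04   -0.03]
  [ -0.08   -0.11    0.98   -0.12   -0.12   -0.10]
  [ -0.10   -0.09   -0.01    0.94   -0.12   -0.03]
  [ -0.06   -0.10   -0.10   -0.06    0.92   -0.12]
  [ -0.02   -0.13   -0.06   -0.06   -0.08    0.89]
Leontief inverse L = M⁻¹:
  [  1.0959    0.0727    0.1572    0.1365    0.0945    0.0621]
  [  0.1550    1.1000    0.1568    0.0687    0.0903    0.0727]
  [  0.1487    0.1897    1.0917    0.1806    0.1950    0.1648]
  [  0.1514    0.1445    0.0684    1.1060    0.1727    0.0765]
  [  0.1246    0.1806    0.1660    0.1226    1.1542    0.1873]
  [  0.0787    0.2011    0.1196    0.1109    0.1438    1.1687]
Total output x = L · d:
  x_0 = 1.0959·53 + 0.0727·6 + 0.1572·59 + 0.1365·88 + 0.0945·16 + 0.0621·74 = 85.9164
  x_1 = 0.1550·53 + 1.1000·6 + 0.1568·59 + 0.0687·88 + 0.0903·16 + 0.0727·74 = 36.9348
  x_2 = 0.1487·53 + 0.1897·6 + 1.0917·59 + 0.1806·88 + 0.1950·16 + 0.1648·74 = 104.6403
  x_3 = 0.1514·53 + 0.1445·6 + 0.0684·59 + 1.1060·88 + 0.1727·16 + 0.0765·74 = 118.6843
  x_4 = 0.1246·53 + 0.1806·6 + 0.1660·59 + 0.1226·88 + 1.1542·16 + 0.1873·74 = 60.5983
  x_5 = 0.0787·53 + 0.2011·6 + 0.1196·59 + 0.1109·88 + 0.1438·16 + 1.1687·74 = 110.9744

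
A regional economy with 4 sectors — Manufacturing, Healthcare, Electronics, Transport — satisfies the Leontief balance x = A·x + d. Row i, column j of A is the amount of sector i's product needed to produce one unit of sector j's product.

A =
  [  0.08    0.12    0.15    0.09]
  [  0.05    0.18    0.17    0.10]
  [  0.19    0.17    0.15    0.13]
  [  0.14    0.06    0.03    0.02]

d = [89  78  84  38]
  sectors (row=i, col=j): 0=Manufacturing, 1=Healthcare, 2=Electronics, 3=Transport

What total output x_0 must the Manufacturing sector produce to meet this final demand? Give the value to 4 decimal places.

Form M = I − A:
  [  0.92   -0.12   -0.15   -0.09]
  [ -0.05    0.82   -0.17   -0.10]
  [ -0.19   -0.17    0.85   -0.13]
  [ -0.14   -0.06   -0.03    0.98]
Leontief inverse L = M⁻¹:
  [  1.1795    0.2392    0.2619    0.1675]
  [  0.1623    1.3191    0.2991    0.1892]
  [  0.3249    0.3364    1.3095    0.2379]
  [  0.1884    0.1252    0.0958    1.0632]
Total output x = L · d:
  x_0 = 1.1795·89 + 0.2392·78 + 0.2619·84 + 0.1675·38 = 151.9955
  x_1 = 0.1623·89 + 1.3191·78 + 0.2991·84 + 0.1892·38 = 149.6483
  x_2 = 0.3249·89 + 0.3364·78 + 1.3095·84 + 0.2379·38 = 174.1968
  x_3 = 0.1884·89 + 0.1252·78 + 0.0958·84 + 1.0632·38 = 74.9838

151.9955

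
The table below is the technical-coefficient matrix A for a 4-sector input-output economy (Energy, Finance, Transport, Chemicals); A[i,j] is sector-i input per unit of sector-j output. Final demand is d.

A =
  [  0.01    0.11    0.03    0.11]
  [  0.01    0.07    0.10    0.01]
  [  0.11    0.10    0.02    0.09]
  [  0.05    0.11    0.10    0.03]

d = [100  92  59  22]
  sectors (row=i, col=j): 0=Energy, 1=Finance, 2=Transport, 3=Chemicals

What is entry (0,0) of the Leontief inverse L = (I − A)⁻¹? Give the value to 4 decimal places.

L[0,0] = 1.0242

Form M = I − A:
  [  0.99   -0.11   -0.03   -0.11]
  [ -0.01    0.93   -0.10   -0.01]
  [ -0.11   -0.10    0.98   -0.09]
  [ -0.05   -0.11   -0.10    0.97]
Leontief inverse L = M⁻¹:
  [  1.0242    0.1420    0.0584    0.1230]
  [  0.0251    1.0935    0.1149    0.0248]
  [  0.1238    0.1409    1.0501    0.1129]
  [  0.0684    0.1459    0.1243    1.0517]
Total output x = L · d:
  x_0 = 1.0242·100 + 0.1420·92 + 0.0584·59 + 0.1230·22 = 121.6378
  x_1 = 0.0251·100 + 1.0935·92 + 0.1149·59 + 0.0248·22 = 110.4324
  x_2 = 0.1238·100 + 0.1409·92 + 1.0501·59 + 0.1129·22 = 89.7848
  x_3 = 0.0684·100 + 0.1459·92 + 0.1243·59 + 1.0517·22 = 50.7298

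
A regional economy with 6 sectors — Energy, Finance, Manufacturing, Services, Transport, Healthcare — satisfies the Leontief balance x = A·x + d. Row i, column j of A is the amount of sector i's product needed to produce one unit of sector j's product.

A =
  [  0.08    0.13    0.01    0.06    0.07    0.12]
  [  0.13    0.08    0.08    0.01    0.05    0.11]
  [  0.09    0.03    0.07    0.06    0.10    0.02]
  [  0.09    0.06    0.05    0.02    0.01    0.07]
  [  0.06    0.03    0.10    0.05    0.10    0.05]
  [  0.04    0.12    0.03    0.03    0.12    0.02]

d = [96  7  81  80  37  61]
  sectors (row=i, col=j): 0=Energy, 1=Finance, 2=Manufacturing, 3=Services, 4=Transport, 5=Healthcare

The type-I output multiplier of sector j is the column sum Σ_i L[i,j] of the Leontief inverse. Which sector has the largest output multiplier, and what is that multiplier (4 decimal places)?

Form M = I − A:
  [  0.92   -0.13   -0.01   -0.06   -0.07   -0.12]
  [ -0.13    0.92   -0.08   -0.01   -0.05   -0.11]
  [ -0.09   -0.03    0.93   -0.06   -0.10   -0.02]
  [ -0.09   -0.06   -0.05    0.98   -0.01   -0.07]
  [ -0.06   -0.03   -0.10   -0.05    0.90   -0.05]
  [ -0.04   -0.12   -0.03   -0.03   -0.12    0.98]
Leontief inverse L = M⁻¹:
  [  1.1447    0.1964    0.0536    0.0874    0.1304    0.1762]
  [  0.1923    1.1458    0.1204    0.0417    0.1142    0.1634]
  [  0.1394    0.0742    1.1056    0.0864    0.1470    0.0616]
  [  0.1317    0.1044    0.0751    1.0399    0.0501    0.1062]
  [  0.1106    0.0744    0.1385    0.0775    1.1520    0.0890]
  [  0.0921    0.1629    0.0700    0.0526    0.1664    1.0637]
Total output x = L · d:
  x_0 = 1.1447·96 + 0.1964·7 + 0.0536·81 + 0.0874·80 + 0.1304·37 + 0.1762·61 = 138.1704
  x_1 = 0.1923·96 + 1.1458·7 + 0.1204·81 + 0.0417·80 + 0.1142·37 + 0.1634·61 = 53.7686
  x_2 = 0.1394·96 + 0.0742·7 + 1.1056·81 + 0.0864·80 + 0.1470·37 + 0.0616·61 = 119.5563
  x_3 = 0.1317·96 + 0.1044·7 + 0.0751·81 + 1.0399·80 + 0.0501·37 + 0.1062·61 = 110.9887
  x_4 = 0.1106·96 + 0.0744·7 + 0.1385·81 + 0.0775·80 + 1.1520·37 + 0.0890·61 = 76.6152
  x_5 = 0.0921·96 + 0.1629·7 + 0.0700·81 + 0.0526·80 + 0.1664·37 + 1.0637·61 = 90.9074
Output multipliers (column sums of L):
  Energy: 1.8108
  Finance: 1.7581
  Manufacturing: 1.5633
  Services: 1.3855
  Transport: 1.7601
  Healthcare: 1.6602

Energy (1.8108)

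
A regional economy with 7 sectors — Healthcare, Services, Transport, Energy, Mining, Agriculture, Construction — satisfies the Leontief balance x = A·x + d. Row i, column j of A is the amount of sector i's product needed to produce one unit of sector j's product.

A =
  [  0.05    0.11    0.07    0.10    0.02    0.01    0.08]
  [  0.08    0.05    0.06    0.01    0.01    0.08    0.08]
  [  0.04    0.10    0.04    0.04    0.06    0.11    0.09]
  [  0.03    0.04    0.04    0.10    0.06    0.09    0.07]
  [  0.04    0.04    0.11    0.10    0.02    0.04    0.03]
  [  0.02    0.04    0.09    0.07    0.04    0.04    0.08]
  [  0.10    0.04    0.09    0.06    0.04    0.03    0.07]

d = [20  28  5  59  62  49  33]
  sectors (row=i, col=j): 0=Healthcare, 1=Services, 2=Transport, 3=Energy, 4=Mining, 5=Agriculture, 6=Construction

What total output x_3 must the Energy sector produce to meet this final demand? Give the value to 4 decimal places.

88.0931

Form M = I − A:
  [  0.95   -0.11   -0.07   -0.10   -0.02   -0.01   -0.08]
  [ -0.08    0.95   -0.06   -0.01   -0.01   -0.08   -0.08]
  [ -0.04   -0.10    0.96   -0.04   -0.06   -0.11   -0.09]
  [ -0.03   -0.04   -0.04    0.90   -0.06   -0.09   -0.07]
  [ -0.04   -0.04   -0.11   -0.10    0.98   -0.04   -0.03]
  [ -0.02   -0.04   -0.09   -0.07   -0.04    0.96   -0.08]
  [ -0.10   -0.04   -0.09   -0.06   -0.04   -0.03    0.93]
Leontief inverse L = M⁻¹:
  [  1.0930    0.1556    0.1193    0.1475    0.0482    0.0581    0.1366]
  [  0.1152    1.0908    0.1052    0.0507    0.0329    0.1143    0.1286]
  [  0.0842    0.1459    1.0995    0.0918    0.0886    0.1560    0.1494]
  [  0.0665    0.0804    0.0920    1.1519    0.0888    0.1335    0.1226]
  [  0.0721    0.0814    0.1518    0.1439    1.0475    0.0846    0.0798]
  [  0.0550    0.0790    0.1347    0.1130    0.0665    1.0816    0.1283]
  [  0.1398    0.0890    0.1406    0.1111    0.0681    0.0734    1.1254]
Total output x = L · d:
  x_0 = 1.0930·20 + 0.1556·28 + 0.1193·5 + 0.1475·59 + 0.0482·62 + 0.0581·49 + 0.1366·33 = 45.8571
  x_1 = 0.1152·20 + 1.0908·28 + 0.1052·5 + 0.0507·59 + 0.0329·62 + 0.1143·49 + 0.1286·33 = 48.2553
  x_2 = 0.0842·20 + 0.1459·28 + 1.0995·5 + 0.0918·59 + 0.0886·62 + 0.1560·49 + 0.1494·33 = 34.7517
  x_3 = 0.0665·20 + 0.0804·28 + 0.0920·5 + 1.1519·59 + 0.0888·62 + 0.1335·49 + 0.1226·33 = 88.0931
  x_4 = 0.0721·20 + 0.0814·28 + 0.1518·5 + 0.1439·59 + 1.0475·62 + 0.0846·49 + 0.0798·33 = 84.6959
  x_5 = 0.0550·20 + 0.0790·28 + 0.1347·5 + 0.1130·59 + 0.0665·62 + 1.0816·49 + 0.1283·33 = 72.0100
  x_6 = 0.1398·20 + 0.0890·28 + 0.1406·5 + 0.1111·59 + 0.0681·62 + 0.0734·49 + 1.1254·33 = 57.5025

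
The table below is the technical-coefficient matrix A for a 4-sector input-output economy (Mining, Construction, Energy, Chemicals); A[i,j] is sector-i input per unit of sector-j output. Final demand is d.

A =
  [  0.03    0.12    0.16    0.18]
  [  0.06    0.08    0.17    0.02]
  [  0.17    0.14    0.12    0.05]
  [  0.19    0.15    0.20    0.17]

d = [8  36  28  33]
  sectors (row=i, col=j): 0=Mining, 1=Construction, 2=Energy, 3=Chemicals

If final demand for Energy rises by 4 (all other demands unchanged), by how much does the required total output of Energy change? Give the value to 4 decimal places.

Form M = I − A:
  [  0.97   -0.12   -0.16   -0.18]
  [ -0.06    0.92   -0.17   -0.02]
  [ -0.17   -0.14    0.88   -0.05]
  [ -0.19   -0.15   -0.20    0.83]
Leontief inverse L = M⁻¹:
  [  1.1562    0.2445    0.3202    0.2759]
  [  0.1319    1.1561    0.2638    0.0724]
  [  0.2644    0.2496    1.2644    0.1395]
  [  0.3522    0.3251    0.4256    1.3147]
Total output x = L · d:
  x_0 = 1.1562·8 + 0.2445·36 + 0.3202·28 + 0.2759·33 = 36.1225
  x_1 = 0.1319·8 + 1.1561·36 + 0.2638·28 + 0.0724·33 = 52.4479
  x_2 = 0.2644·8 + 0.2496·36 + 1.2644·28 + 0.1395·33 = 51.1075
  x_3 = 0.3522·8 + 0.3251·36 + 0.4256·28 + 1.3147·33 = 69.8216
Δx_2 = L[2,2] · Δd_2 = 1.2644 · 4 = 5.0574

5.0574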